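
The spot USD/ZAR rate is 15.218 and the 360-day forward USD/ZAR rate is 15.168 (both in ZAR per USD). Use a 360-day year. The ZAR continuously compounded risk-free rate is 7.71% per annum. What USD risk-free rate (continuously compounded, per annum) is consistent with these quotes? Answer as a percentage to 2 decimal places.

8.04%

F = S·e^((r_ZAR − r_USD)T) ⇒ r_USD = r_ZAR − ln(F/S)/T
ln(15.168/15.218) = -0.003291; /(360/360) = -0.003291
r_USD = 0.0771 + 0.003291 = 0.080391
r_USD = 8.04%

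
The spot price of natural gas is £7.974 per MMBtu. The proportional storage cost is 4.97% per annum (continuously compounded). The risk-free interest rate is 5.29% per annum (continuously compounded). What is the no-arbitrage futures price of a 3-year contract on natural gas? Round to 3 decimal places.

£10.848 per MMBtu

Net carry = r + u − y = 0.0529 + 0.0497 − 0.0000 = 0.1026
F = S·e^((r+u−y)T) = 7.974 · e^(0.1026 × 3) = 7.974 · e^0.307800
= 7.974 × 1.360429 = £10.848 per MMBtu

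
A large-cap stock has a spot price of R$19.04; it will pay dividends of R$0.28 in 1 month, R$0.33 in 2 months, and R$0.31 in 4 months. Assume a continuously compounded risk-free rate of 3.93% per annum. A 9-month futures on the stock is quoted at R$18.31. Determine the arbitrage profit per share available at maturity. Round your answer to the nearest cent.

PV(dividends) I = 0.28·e^(−0.0393·1/12) + 0.33·e^(−0.0393·2/12) + 0.31·e^(−0.0393·4/12) = 0.9129
Fair futures F* = (S − I)·e^(rT) = (19.04 − 0.9129)·e^0.029475 = 18.1271 × 1.029914 = 18.6694
Market R$18.31 < fair 18.6694: forward underpriced → reverse cash-and-carry (short the stock, invest proceeds at r, pay the dividends, go long the forward).
Profit at T = |F_mkt − F*| = |18.31 − 18.6694| = R$0.36 per share

R$0.36 per share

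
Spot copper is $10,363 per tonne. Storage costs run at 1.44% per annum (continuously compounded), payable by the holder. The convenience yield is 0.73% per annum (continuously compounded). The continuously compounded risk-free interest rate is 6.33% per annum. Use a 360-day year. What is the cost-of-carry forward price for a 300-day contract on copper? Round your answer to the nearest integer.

$10,989 per tonne

Net carry = r + u − y = 0.0633 + 0.0144 − 0.0073 = 0.0704
F = S·e^((r+u−y)T) = 10363 · e^(0.0704 × 300/360) = 10363 · e^0.058667
= 10363 × 1.060422 = $10,989 per tonne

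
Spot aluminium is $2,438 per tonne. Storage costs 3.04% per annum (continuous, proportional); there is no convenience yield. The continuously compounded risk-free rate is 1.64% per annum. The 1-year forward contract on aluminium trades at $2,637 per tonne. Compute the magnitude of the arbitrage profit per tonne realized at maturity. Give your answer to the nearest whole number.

$82 per tonne

Fair forward: F* = S·e^(carry·T), with carry = (r + u) = 0.0164 + 0.0304 = 0.0468
F* = 2438 · e^(0.0468 × 12/12) = 2438 · e^0.046800 = 2438 × 1.047912 = $2554.8095
Market $2637 > fair $2554.8095: forward overpriced → cash-and-carry (buy spot, short the forward).
At maturity, profit = |F_mkt − F*| = |2637 − 2554.8095| = $82 per tonne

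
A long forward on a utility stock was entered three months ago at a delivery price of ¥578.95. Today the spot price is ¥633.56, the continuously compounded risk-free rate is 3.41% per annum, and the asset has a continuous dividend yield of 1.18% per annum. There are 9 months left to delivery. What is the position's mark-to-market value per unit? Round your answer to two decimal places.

Current fair forward for the remaining 9 months: F = S·e^((r − q)·T), (r − q) = 0.0341 − 0.0118 = 0.0223
F = 633.56 · e^(0.0223 × 9/12) = 633.56 × 1.016866 = 644.2456
Value of long forward = (F − K)·e^(−rT) = (644.2456 − 578.95) · e^(−0.0341·9/12)
= 65.2956 × 0.974749 = 63.65

¥63.65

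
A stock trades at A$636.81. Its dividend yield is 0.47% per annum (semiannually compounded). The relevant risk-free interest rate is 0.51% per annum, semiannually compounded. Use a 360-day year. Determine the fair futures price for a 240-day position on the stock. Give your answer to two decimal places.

F = S · (1+r/2)^(2T) / (1+q/2)^(2T)
= 636.81 × 1.003401 / 1.003135 = 636.81 × 1.000265
F = A$636.98

A$636.98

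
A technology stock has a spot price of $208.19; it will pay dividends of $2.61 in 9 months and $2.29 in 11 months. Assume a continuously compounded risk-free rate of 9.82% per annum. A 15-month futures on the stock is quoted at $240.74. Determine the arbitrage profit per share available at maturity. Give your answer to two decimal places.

PV(dividends) I = 2.61·e^(−0.0982·9/12) + 2.29·e^(−0.0982·11/12) = 4.5175
Fair futures F* = (S − I)·e^(rT) = (208.19 − 4.5175)·e^0.122750 = 203.6725 × 1.130602 = 230.2725
Market $240.74 > fair 230.2725: forward overpriced → cash-and-carry (borrow at r, buy the stock and collect the dividends, short the forward).
Profit at T = |F_mkt − F*| = |240.74 − 230.2725| = $10.47 per share

$10.47 per share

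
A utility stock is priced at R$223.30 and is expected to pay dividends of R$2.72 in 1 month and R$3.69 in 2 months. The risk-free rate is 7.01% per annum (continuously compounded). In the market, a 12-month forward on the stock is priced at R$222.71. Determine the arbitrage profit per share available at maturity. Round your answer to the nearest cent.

PV(dividends) I = 2.72·e^(−0.0701·1/12) + 3.69·e^(−0.0701·2/12) = 6.3513
Fair forward F* = (S − I)·e^(rT) = (223.30 − 6.3513)·e^0.070100 = 216.9487 × 1.072615 = 232.7024
Market R$222.71 < fair 232.7024: forward underpriced → reverse cash-and-carry (short the stock, invest proceeds at r, pay the dividends, go long the forward).
Profit at T = |F_mkt − F*| = |222.71 − 232.7024| = R$9.99 per share

R$9.99 per share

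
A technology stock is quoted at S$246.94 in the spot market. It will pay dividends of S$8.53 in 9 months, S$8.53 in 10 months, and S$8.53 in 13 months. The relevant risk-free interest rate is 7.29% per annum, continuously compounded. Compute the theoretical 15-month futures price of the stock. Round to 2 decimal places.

S$244.23

PV(dividends) I = 8.53·e^(−0.0729·9/12) + 8.53·e^(−0.0729·10/12) + 8.53·e^(−0.0729·13/12)
I = 8.0761 + 8.0272 + 7.8823 = 23.9856
F = (S − I)·e^(rT) = (246.94 − 23.9856) · e^(0.0729·15/12)
= 222.9544 · e^0.091125 = 222.9544 × 1.095406 = S$244.23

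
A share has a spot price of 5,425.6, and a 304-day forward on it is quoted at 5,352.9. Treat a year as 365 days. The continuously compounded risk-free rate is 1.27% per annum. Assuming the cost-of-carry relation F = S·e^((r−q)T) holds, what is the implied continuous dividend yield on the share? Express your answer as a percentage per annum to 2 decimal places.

2.89%

From F = S·e^((r−q)T): (r − q) = ln(F/S)/T
ln(5352.9/5425.6) = ln(0.986601) = -0.013490
(r − q) = -0.013490 / (304/365) = -0.016197
q = r − ln(F/S)/T = 0.0127 + 0.016197 = 0.028897
q = 2.89%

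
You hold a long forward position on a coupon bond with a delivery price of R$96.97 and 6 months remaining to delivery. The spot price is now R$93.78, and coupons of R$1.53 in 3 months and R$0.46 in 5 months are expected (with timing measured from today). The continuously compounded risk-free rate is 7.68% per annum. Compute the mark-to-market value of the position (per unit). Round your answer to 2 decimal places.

-R$1.48

PV(remaining coupons) I = 1.53·e^(−0.0768·3/12) + 0.46·e^(−0.0768·5/12) = 1.9464
Current forward F = (S − I)·e^(rT) = (93.78 − 1.9464)·e^(0.0768·6/12) = 91.8336 × 1.039147 = 95.4286
Value (long) = (F − K)·e^(−rT) = (95.4286 − 96.97) × 0.962328 = -1.4833
Value = -R$1.48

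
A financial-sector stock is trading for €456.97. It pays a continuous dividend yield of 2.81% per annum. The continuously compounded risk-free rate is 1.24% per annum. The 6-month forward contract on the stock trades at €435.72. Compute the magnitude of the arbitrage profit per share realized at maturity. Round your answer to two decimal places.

Fair forward: F* = S·e^(carry·T), with carry = (r − q) = 0.0124 − 0.0281 = -0.0157
F* = 456.97 · e^(-0.0157 × 6/12) = 456.97 · e^-0.007850 = 456.97 × 0.992181 = €453.3970
Market €435.72 < fair €453.3970: forward underpriced → reverse cash-and-carry (short spot, go long the forward).
At maturity, profit = |F_mkt − F*| = |435.72 − 453.3970| = €17.68 per share

€17.68 per share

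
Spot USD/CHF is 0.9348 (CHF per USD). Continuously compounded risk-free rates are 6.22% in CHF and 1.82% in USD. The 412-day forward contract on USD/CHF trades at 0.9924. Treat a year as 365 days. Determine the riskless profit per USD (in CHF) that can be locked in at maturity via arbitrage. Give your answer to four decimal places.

Fair forward: F* = S·e^(carry·T), with carry = (r_CHF − r_USD) = 0.0622 − 0.0182 = 0.0440
F* = 0.9348 · e^(0.0440 × 412/365) = 0.9348 · e^0.049666 = 0.9348 × 1.050920 = 0.9824
Market 0.9924 > fair 0.9824: forward overpriced → cash-and-carry (buy spot, short the forward).
At maturity, profit = |F_mkt − F*| = |0.9924 − 0.9824| = 0.0100 per USD (in CHF)

0.0100 per USD (in CHF)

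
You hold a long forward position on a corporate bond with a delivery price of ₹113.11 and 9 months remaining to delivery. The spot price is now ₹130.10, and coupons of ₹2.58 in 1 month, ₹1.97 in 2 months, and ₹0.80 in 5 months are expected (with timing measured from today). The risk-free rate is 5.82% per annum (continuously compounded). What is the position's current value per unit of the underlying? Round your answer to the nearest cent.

₹16.52

PV(remaining coupons) I = 2.58·e^(−0.0582·1/12) + 1.97·e^(−0.0582·2/12) + 0.80·e^(−0.0582·5/12) = 5.2993
Current forward F = (S − I)·e^(rT) = (130.10 − 5.2993)·e^(0.0582·9/12) = 124.8007 × 1.044617 = 130.3689
Value (long) = (F − K)·e^(−rT) = (130.3689 − 113.11) × 0.957289 = 16.5218
Value = ₹16.52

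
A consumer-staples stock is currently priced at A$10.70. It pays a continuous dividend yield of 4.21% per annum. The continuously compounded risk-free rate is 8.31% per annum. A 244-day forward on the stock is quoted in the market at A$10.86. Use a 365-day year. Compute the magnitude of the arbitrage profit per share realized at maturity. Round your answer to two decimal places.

Fair forward: F* = S·e^(carry·T), with carry = (r − q) = 0.0831 − 0.0421 = 0.0410
F* = 10.70 · e^(0.0410 × 244/365) = 10.70 · e^0.027408 = 10.70 × 1.027787 = A$10.9973
Market A$10.86 < fair A$10.9973: forward underpriced → reverse cash-and-carry (short spot, go long the forward).
At maturity, profit = |F_mkt − F*| = |10.86 − 10.9973| = A$0.14 per share

A$0.14 per share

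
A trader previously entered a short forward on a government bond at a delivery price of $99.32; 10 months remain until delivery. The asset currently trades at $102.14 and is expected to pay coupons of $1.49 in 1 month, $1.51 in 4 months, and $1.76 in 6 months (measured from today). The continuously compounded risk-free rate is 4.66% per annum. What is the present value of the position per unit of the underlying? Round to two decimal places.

PV(remaining coupons) I = 1.49·e^(−0.0466·1/12) + 1.51·e^(−0.0466·4/12) + 1.76·e^(−0.0466·6/12) = 4.6904
Current forward F = (S − I)·e^(rT) = (102.14 − 4.6904)·e^(0.0466·10/12) = 97.4496 × 1.039597 = 101.3083
Value (long) = (F − K)·e^(−rT) = (101.3083 − 99.32) × 0.961911 = 1.9126
Short position value = −(long value) = -$1.91

-$1.91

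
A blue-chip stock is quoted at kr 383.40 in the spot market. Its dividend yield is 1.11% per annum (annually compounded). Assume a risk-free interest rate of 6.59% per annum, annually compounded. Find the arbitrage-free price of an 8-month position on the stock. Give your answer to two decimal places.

F = S · (1+r)^T / (1+q)^T
= 383.40 × 1.043464 / 1.007386 = 383.40 × 1.035813
F = kr 397.13

kr 397.13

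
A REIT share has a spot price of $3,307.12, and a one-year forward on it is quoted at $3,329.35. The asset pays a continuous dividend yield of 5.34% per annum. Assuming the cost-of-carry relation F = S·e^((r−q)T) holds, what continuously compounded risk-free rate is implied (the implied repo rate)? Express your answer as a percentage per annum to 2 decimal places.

From F = S·e^((r−q)T): (r − q) = ln(F/S)/T
ln(3329.35/3307.12) = ln(1.006722) = 0.006700
(r − q) = 0.006700 / (12/12) = 0.006700
r = ln(F/S)/T + q = 0.006700 + 0.0534 = 0.060100
r = 6.01%

6.01%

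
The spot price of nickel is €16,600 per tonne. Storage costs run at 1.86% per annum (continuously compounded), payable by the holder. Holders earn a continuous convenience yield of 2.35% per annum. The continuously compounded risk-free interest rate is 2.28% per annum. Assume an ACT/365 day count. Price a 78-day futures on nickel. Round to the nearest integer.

€16,664 per tonne

Net carry = r + u − y = 0.0228 + 0.0186 − 0.0235 = 0.0179
F = S·e^((r+u−y)T) = 16600 · e^(0.0179 × 78/365) = 16600 · e^0.003825
= 16600 × 1.003832 = €16,664 per tonne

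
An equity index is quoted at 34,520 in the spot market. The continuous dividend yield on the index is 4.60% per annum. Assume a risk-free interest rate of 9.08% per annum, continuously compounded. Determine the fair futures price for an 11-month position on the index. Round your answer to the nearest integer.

F = S·e^((r − q)T) = 34520 · e^((0.0908 − 0.0460) × 11/12)
= 34520 · e^0.041067 = 34520 × 1.041922
F = 35,967

35,967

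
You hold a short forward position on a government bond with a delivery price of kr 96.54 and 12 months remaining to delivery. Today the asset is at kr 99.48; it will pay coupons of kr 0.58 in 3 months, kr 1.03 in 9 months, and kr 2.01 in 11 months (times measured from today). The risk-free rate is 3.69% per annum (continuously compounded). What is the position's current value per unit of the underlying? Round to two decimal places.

-kr 2.92

PV(remaining coupons) I = 0.58·e^(−0.0369·3/12) + 1.03·e^(−0.0369·9/12) + 2.01·e^(−0.0369·11/12) = 3.5197
Current forward F = (S − I)·e^(rT) = (99.48 − 3.5197)·e^(0.0369·12/12) = 95.9603 × 1.037589 = 99.5674
Value (long) = (F − K)·e^(−rT) = (99.5674 − 96.54) × 0.963773 = 2.9177
Short position value = −(long value) = -kr 2.92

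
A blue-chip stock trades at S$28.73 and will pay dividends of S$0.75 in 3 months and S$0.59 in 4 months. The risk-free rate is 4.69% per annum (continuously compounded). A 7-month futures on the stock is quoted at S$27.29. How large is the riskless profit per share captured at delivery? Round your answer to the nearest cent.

S$0.88 per share

PV(dividends) I = 0.75·e^(−0.0469·3/12) + 0.59·e^(−0.0469·4/12) = 1.3221
Fair futures F* = (S − I)·e^(rT) = (28.73 − 1.3221)·e^0.027358 = 27.4079 × 1.027736 = 28.1681
Market S$27.29 < fair 28.1681: forward underpriced → reverse cash-and-carry (short the stock, invest proceeds at r, pay the dividends, go long the forward).
Profit at T = |F_mkt − F*| = |27.29 − 28.1681| = S$0.88 per share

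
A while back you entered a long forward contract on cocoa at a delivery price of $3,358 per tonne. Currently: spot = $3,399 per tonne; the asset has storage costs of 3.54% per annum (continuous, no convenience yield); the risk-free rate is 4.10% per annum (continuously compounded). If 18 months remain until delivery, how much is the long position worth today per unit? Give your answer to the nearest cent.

Current fair forward for the remaining 18 months: F = S·e^((r + u)·T), (r + u) = 0.0410 + 0.0354 = 0.0764
F = 3399 · e^(0.0764 × 18/12) = 3399 × 1.12142478 = 3811.7228
Value of long forward = (F − K)·e^(−rT) = (3811.7228 − 3358) · e^(−0.0410·18/12)
= 453.7228 × 0.94035295 = 426.66

$426.66 per tonne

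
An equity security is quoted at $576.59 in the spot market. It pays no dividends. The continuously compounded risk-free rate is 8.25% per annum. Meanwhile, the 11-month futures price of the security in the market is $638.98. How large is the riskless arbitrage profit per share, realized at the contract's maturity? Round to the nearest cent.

Fair futures: F* = S·e^(carry·T), with carry = r = 0.0825
F* = 576.59 · e^(0.0825 × 11/12) = 576.59 · e^0.075625 = 576.59 × 1.078558 = $621.8858
Market $638.98 > fair $621.8858: forward overpriced → cash-and-carry (buy spot, short the forward).
At maturity, profit = |F_mkt − F*| = |638.98 − 621.8858| = $17.09 per share

$17.09 per share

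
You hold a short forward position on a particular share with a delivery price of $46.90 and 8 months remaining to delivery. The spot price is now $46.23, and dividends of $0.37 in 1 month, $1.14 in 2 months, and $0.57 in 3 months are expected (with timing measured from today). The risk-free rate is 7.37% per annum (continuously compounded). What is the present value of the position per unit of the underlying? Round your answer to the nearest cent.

$0.47

PV(remaining dividends) I = 0.37·e^(−0.0737·1/12) + 1.14·e^(−0.0737·2/12) + 0.57·e^(−0.0737·3/12) = 2.0534
Current forward F = (S − I)·e^(rT) = (46.23 − 2.0534)·e^(0.0737·8/12) = 44.1766 × 1.050360 = 46.4013
Value (long) = (F − K)·e^(−rT) = (46.4013 − 46.90) × 0.952054 = -0.4748
Short position value = −(long value) = $0.47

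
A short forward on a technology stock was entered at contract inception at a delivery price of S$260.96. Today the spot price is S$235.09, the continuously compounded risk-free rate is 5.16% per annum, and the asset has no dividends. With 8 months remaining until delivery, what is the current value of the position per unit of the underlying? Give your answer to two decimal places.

S$17.05

Current fair forward for the remaining 8 months: F = S·e^(r·T), r = 0.0516
F = 235.09 · e^(0.0516 × 8/12) = 235.09 × 1.034999 = 243.3179
Value of long forward = (F − K)·e^(−rT) = (243.3179 − 260.96) · e^(−0.0516·8/12)
= -17.6421 × 0.966185 = -17.05
Short position value = −(long value) = S$17.05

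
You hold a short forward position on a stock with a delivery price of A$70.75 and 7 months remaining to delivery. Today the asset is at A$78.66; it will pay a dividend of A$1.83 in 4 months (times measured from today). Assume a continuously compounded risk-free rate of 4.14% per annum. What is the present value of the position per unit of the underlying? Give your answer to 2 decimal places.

PV(remaining dividends) I = 1.83·e^(−0.0414·4/12) = 1.8049
Current forward F = (S − I)·e^(rT) = (78.66 − 1.8049)·e^(0.0414·7/12) = 76.8551 × 1.024444 = 78.7337
Value (long) = (F − K)·e^(−rT) = (78.7337 − 70.75) × 0.976139 = 7.7932
Short position value = −(long value) = -A$7.79

-A$7.79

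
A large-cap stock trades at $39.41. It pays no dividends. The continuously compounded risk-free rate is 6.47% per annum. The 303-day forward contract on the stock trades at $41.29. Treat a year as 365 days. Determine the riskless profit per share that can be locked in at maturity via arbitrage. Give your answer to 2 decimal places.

Fair forward: F* = S·e^(carry·T), with carry = r = 0.0647
F* = 39.41 · e^(0.0647 × 303/365) = 39.41 · e^0.053710 = 39.41 × 1.055179 = $41.5846
Market $41.29 < fair $41.5846: forward underpriced → reverse cash-and-carry (short spot, go long the forward).
At maturity, profit = |F_mkt − F*| = |41.29 − 41.5846| = $0.29 per share

$0.29 per share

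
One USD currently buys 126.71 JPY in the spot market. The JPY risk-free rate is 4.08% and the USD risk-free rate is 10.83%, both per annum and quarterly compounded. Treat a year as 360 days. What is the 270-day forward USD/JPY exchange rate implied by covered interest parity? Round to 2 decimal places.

By covered interest parity, F = S · (1+r_JPY/4)^(4T) / (1+r_USD/4)^(4T)
= 126.71 × 1.030913 / 1.083444 = 126.71 × 0.951515
F = 120.57 JPY per USD

120.57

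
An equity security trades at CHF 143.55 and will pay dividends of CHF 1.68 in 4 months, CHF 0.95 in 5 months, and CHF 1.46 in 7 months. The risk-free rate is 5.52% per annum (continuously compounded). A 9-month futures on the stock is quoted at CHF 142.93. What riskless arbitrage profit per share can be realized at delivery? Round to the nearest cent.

CHF 2.53 per share

PV(dividends) I = 1.68·e^(−0.0552·4/12) + 0.95·e^(−0.0552·5/12) + 1.46·e^(−0.0552·7/12) = 3.9915
Fair futures F* = (S − I)·e^(rT) = (143.55 − 3.9915)·e^0.041400 = 139.5585 × 1.042269 = 145.4575
Market CHF 142.93 < fair 145.4575: forward underpriced → reverse cash-and-carry (short the stock, invest proceeds at r, pay the dividends, go long the forward).
Profit at T = |F_mkt − F*| = |142.93 − 145.4575| = CHF 2.53 per share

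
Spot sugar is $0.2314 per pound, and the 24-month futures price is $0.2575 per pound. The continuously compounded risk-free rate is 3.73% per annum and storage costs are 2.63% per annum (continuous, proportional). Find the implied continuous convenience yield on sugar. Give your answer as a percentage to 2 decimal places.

1.02%

F = S·e^((r+u−y)T) ⇒ (r+u−y) = ln(F/S)/T
ln(0.2575/0.2314) = 0.106872; /T ⇒ 0.053436
y = r + u − ln(F/S)/T = 0.0373 + 0.0263 − 0.053436 = 0.010164
y = 1.02%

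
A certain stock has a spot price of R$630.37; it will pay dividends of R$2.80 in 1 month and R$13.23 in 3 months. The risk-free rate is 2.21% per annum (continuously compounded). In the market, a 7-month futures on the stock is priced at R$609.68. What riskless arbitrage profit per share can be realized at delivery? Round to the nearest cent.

R$12.71 per share

PV(dividends) I = 2.80·e^(−0.0221·1/12) + 13.23·e^(−0.0221·3/12) = 15.9520
Fair futures F* = (S − I)·e^(rT) = (630.37 − 15.9520)·e^0.012892 = 614.4180 × 1.012975 = 622.3901
Market R$609.68 < fair 622.3901: forward underpriced → reverse cash-and-carry (short the stock, invest proceeds at r, pay the dividends, go long the forward).
Profit at T = |F_mkt − F*| = |609.68 − 622.3901| = R$12.71 per share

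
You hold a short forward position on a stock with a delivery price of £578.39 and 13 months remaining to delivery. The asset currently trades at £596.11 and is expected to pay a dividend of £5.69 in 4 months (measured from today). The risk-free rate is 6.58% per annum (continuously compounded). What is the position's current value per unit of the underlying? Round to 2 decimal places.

-£51.95

PV(remaining dividends) I = 5.69·e^(−0.0658·4/12) = 5.5666
Current forward F = (S − I)·e^(rT) = (596.11 − 5.5666)·e^(0.0658·13/12) = 590.5434 × 1.073885 = 634.1757
Value (long) = (F − K)·e^(−rT) = (634.1757 − 578.39) × 0.931198 = 51.9475
Short position value = −(long value) = -£51.95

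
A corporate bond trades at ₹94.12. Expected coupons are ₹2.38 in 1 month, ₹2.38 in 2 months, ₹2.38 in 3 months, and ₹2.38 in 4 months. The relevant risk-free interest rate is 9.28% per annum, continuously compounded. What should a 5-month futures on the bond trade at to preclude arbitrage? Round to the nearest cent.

PV(coupons) I = 2.38·e^(−0.0928·1/12) + 2.38·e^(−0.0928·2/12) + 2.38·e^(−0.0928·3/12) + 2.38·e^(−0.0928·4/12)
I = 2.3617 + 2.3435 + 2.3254 + 2.3075 = 9.3381
F = (S − I)·e^(rT) = (94.12 − 9.3381) · e^(0.0928·5/12)
= 84.7819 · e^0.038667 = 84.7819 × 1.039424 = ₹88.12

₹88.12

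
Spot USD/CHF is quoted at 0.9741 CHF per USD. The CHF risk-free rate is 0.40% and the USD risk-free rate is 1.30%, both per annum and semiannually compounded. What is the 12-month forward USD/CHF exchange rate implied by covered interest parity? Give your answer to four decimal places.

0.9654

By covered interest parity, F = S · (1+r_CHF/2)^(2T) / (1+r_USD/2)^(2T)
= 0.9741 × 1.004004 / 1.013042 = 0.9741 × 0.991078
F = 0.9654 CHF per USD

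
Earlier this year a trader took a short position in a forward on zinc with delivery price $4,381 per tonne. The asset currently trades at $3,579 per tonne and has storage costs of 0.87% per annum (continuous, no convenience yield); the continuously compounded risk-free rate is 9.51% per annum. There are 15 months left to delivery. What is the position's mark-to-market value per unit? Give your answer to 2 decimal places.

$271.84 per tonne

Current fair forward for the remaining 15 months: F = S·e^((r + u)·T), (r + u) = 0.0951 + 0.0087 = 0.1038
F = 3579 · e^(0.1038 × 15/12) = 3579 × 1.13854371 = 4074.8479
Value of long forward = (F − K)·e^(−rT) = (4074.8479 − 4381) · e^(−0.0951·15/12)
= -306.1521 × 0.88791878 = -271.84
Short position value = −(long value) = $271.84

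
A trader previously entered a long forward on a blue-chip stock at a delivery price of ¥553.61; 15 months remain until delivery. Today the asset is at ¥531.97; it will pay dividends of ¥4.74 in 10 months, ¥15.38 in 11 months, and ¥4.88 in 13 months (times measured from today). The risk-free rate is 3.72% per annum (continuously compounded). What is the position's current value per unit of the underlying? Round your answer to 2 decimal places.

PV(remaining dividends) I = 4.74·e^(−0.0372·10/12) + 15.38·e^(−0.0372·11/12) + 4.88·e^(−0.0372·13/12) = 24.1469
Current forward F = (S − I)·e^(rT) = (531.97 − 24.1469)·e^(0.0372·15/12) = 507.8231 × 1.047598 = 531.9945
Value (long) = (F − K)·e^(−rT) = (531.9945 − 553.61) × 0.954565 = -20.6334
Value = -¥20.63

-¥20.63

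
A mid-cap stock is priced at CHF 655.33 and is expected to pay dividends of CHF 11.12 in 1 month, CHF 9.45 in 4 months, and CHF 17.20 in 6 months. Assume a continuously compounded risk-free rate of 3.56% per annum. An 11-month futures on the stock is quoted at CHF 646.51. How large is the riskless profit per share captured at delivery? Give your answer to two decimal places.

CHF 8.00 per share

PV(dividends) I = 11.12·e^(−0.0356·1/12) + 9.45·e^(−0.0356·4/12) + 17.20·e^(−0.0356·6/12) = 37.3221
Fair futures F* = (S − I)·e^(rT) = (655.33 − 37.3221)·e^0.032633 = 618.0079 × 1.033171 = 638.5078
Market CHF 646.51 > fair 638.5078: forward overpriced → cash-and-carry (borrow at r, buy the stock and collect the dividends, short the forward).
Profit at T = |F_mkt − F*| = |646.51 − 638.5078| = CHF 8.00 per share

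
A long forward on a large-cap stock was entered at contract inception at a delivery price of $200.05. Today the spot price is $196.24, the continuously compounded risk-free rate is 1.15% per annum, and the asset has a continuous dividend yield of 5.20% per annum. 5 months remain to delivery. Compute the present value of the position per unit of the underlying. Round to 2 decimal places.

Current fair forward for the remaining 5 months: F = S·e^((r − q)·T), (r − q) = 0.0115 − 0.0520 = -0.0405
F = 196.24 · e^(-0.0405 × 5/12) = 196.24 × 0.983267 = 192.9563
Value of long forward = (F − K)·e^(−rT) = (192.9563 − 200.05) · e^(−0.0115·5/12)
= -7.0937 × 0.995220 = -7.06

-$7.06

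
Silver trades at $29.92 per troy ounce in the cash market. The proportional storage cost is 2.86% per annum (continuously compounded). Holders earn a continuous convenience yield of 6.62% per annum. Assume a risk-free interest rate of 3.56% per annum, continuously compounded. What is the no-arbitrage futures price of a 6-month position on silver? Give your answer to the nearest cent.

Net carry = r + u − y = 0.0356 + 0.0286 − 0.0662 = -0.0020
F = S·e^((r+u−y)T) = 29.92 · e^(-0.0020 × 6/12) = 29.92 · e^-0.001000
= 29.92 × 0.999000 = $29.89 per troy ounce

$29.89 per troy ounce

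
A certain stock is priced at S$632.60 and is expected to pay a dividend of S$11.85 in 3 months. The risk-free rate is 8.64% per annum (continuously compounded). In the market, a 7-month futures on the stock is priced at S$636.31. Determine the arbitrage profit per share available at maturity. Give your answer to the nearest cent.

PV(dividends) I = 11.85·e^(−0.0864·3/12) = 11.5968
Fair futures F* = (S − I)·e^(rT) = (632.60 − 11.5968)·e^0.050400 = 621.0032 × 1.051692 = 653.1041
Market S$636.31 < fair 653.1041: forward underpriced → reverse cash-and-carry (short the stock, invest proceeds at r, pay the dividends, go long the forward).
Profit at T = |F_mkt − F*| = |636.31 − 653.1041| = S$16.79 per share

S$16.79 per share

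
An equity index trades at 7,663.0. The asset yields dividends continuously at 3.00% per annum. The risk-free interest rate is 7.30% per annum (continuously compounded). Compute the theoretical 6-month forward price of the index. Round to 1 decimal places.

F = S·e^((r − q)T) = 7663.0 · e^((0.0730 − 0.0300) × 6/12)
= 7663.0 · e^0.021500 = 7663.0 × 1.021733
F = 7,829.5

7,829.5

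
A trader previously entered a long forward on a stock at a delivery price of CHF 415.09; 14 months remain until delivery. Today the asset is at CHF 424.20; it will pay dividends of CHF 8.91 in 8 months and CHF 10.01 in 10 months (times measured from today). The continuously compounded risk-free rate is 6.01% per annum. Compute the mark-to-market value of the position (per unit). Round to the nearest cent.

CHF 19.14

PV(remaining dividends) I = 8.91·e^(−0.0601·8/12) + 10.01·e^(−0.0601·10/12) = 18.0811
Current forward F = (S − I)·e^(rT) = (424.20 − 18.0811)·e^(0.0601·14/12) = 406.1189 × 1.072633 = 435.6165
Value (long) = (F − K)·e^(−rT) = (435.6165 − 415.09) × 0.932285 = 19.1365
Value = CHF 19.14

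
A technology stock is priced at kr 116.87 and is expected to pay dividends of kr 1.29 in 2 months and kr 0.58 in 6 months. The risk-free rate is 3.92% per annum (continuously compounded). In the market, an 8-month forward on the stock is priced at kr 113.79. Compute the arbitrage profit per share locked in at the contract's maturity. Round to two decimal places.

kr 4.28 per share

PV(dividends) I = 1.29·e^(−0.0392·2/12) + 0.58·e^(−0.0392·6/12) = 1.8503
Fair forward F* = (S − I)·e^(rT) = (116.87 − 1.8503)·e^0.026133 = 115.0197 × 1.026477 = 118.0651
Market kr 113.79 < fair 118.0651: forward underpriced → reverse cash-and-carry (short the stock, invest proceeds at r, pay the dividends, go long the forward).
Profit at T = |F_mkt − F*| = |113.79 − 118.0651| = kr 4.28 per share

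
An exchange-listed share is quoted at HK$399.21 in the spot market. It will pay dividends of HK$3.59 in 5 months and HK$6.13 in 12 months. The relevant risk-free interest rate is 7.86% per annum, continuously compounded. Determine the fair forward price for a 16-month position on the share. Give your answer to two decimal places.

HK$433.17

PV(dividends) I = 3.59·e^(−0.0786·5/12) + 6.13·e^(−0.0786·12/12)
I = 3.4743 + 5.6666 = 9.1409
F = (S − I)·e^(rT) = (399.21 − 9.1409) · e^(0.0786·16/12)
= 390.0691 · e^0.104800 = 390.0691 × 1.110488 = HK$433.17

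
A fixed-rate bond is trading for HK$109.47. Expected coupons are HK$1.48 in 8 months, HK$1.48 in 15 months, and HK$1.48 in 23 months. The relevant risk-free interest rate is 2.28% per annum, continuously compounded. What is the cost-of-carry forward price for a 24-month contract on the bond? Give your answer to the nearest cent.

HK$110.06

PV(coupons) I = 1.48·e^(−0.0228·8/12) + 1.48·e^(−0.0228·15/12) + 1.48·e^(−0.0228·23/12)
I = 1.4577 + 1.4384 + 1.4167 = 4.3128
F = (S − I)·e^(rT) = (109.47 − 4.3128) · e^(0.0228·24/12)
= 105.1572 · e^0.045600 = 105.1572 × 1.046656 = HK$110.06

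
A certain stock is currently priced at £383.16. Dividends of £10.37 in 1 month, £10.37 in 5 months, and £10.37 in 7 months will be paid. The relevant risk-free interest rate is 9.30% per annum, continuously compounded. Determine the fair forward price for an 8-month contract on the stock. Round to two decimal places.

PV(dividends) I = 10.37·e^(−0.0930·1/12) + 10.37·e^(−0.0930·5/12) + 10.37·e^(−0.0930·7/12)
I = 10.2899 + 9.9758 + 9.8224 = 30.0881
F = (S − I)·e^(rT) = (383.16 − 30.0881) · e^(0.0930·8/12)
= 353.0719 · e^0.062000 = 353.0719 × 1.063962 = £375.66

£375.66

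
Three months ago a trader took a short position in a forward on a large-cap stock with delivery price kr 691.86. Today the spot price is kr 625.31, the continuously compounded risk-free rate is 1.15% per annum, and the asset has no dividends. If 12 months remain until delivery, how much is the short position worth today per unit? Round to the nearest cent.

Current fair forward for the remaining 12 months: F = S·e^(r·T), r = 0.0115
F = 625.31 · e^(0.0115 × 12/12) = 625.31 × 1.011566 = 632.5423
Value of long forward = (F − K)·e^(−rT) = (632.5423 − 691.86) · e^(−0.0115·12/12)
= -59.3177 × 0.988566 = -58.64
Short position value = −(long value) = kr 58.64

kr 58.64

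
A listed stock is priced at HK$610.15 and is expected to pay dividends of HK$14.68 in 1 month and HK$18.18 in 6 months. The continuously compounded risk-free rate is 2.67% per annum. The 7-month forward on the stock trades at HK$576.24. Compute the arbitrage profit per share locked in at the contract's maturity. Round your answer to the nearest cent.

HK$10.39 per share

PV(dividends) I = 14.68·e^(−0.0267·1/12) + 18.18·e^(−0.0267·6/12) = 32.5863
Fair forward F* = (S − I)·e^(rT) = (610.15 − 32.5863)·e^0.015575 = 577.5637 × 1.015697 = 586.6297
Market HK$576.24 < fair 586.6297: forward underpriced → reverse cash-and-carry (short the stock, invest proceeds at r, pay the dividends, go long the forward).
Profit at T = |F_mkt − F*| = |576.24 − 586.6297| = HK$10.39 per share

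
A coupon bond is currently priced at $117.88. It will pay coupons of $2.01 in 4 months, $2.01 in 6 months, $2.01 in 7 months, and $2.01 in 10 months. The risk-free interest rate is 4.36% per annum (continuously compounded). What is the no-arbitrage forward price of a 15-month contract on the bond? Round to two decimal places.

$116.20

PV(coupons) I = 2.01·e^(−0.0436·4/12) + 2.01·e^(−0.0436·6/12) + 2.01·e^(−0.0436·7/12) + 2.01·e^(−0.0436·10/12)
I = 1.9810 + 1.9667 + 1.9595 + 1.9383 = 7.8455
F = (S − I)·e^(rT) = (117.88 − 7.8455) · e^(0.0436·15/12)
= 110.0345 · e^0.054500 = 110.0345 × 1.056012 = $116.20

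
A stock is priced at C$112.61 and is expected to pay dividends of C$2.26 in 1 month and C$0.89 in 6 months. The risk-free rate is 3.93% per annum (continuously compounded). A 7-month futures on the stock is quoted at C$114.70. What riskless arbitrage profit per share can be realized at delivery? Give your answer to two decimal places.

C$2.68 per share

PV(dividends) I = 2.26·e^(−0.0393·1/12) + 0.89·e^(−0.0393·6/12) = 3.1253
Fair futures F* = (S − I)·e^(rT) = (112.61 − 3.1253)·e^0.022925 = 109.4847 × 1.023190 = 112.0237
Market C$114.70 > fair 112.0237: forward overpriced → cash-and-carry (borrow at r, buy the stock and collect the dividends, short the forward).
Profit at T = |F_mkt − F*| = |114.70 − 112.0237| = C$2.68 per share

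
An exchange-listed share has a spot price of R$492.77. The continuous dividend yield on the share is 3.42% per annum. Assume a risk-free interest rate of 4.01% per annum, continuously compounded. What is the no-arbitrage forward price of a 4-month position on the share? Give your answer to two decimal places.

R$493.74

F = S·e^((r − q)T) = 492.77 · e^((0.0401 − 0.0342) × 4/12)
= 492.77 · e^0.001967 = 492.77 × 1.001969
F = R$493.74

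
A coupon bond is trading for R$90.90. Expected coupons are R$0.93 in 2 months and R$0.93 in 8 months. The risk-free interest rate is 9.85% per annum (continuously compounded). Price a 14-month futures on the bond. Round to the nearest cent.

R$99.97

PV(coupons) I = 0.93·e^(−0.0985·2/12) + 0.93·e^(−0.0985·8/12)
I = 0.9149 + 0.8709 = 1.7858
F = (S − I)·e^(rT) = (90.90 − 1.7858) · e^(0.0985·14/12)
= 89.1142 · e^0.114917 = 89.1142 × 1.121780 = R$99.97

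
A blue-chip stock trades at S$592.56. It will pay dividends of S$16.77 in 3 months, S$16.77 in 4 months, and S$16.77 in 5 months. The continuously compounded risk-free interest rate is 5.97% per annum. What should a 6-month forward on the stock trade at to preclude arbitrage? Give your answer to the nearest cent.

PV(dividends) I = 16.77·e^(−0.0597·3/12) + 16.77·e^(−0.0597·4/12) + 16.77·e^(−0.0597·5/12)
I = 16.5216 + 16.4396 + 16.3580 = 49.3192
F = (S − I)·e^(rT) = (592.56 − 49.3192) · e^(0.0597·6/12)
= 543.2408 · e^0.029850 = 543.2408 × 1.030300 = S$559.70

S$559.70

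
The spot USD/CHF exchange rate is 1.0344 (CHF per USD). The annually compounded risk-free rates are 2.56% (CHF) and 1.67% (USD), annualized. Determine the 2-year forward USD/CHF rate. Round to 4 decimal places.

By covered interest parity, F = S · (1+r_CHF)^T / (1+r_USD)^T
= 1.0344 × 1.051855 / 1.033679 = 1.0344 × 1.017584
F = 1.0526 CHF per USD

1.0526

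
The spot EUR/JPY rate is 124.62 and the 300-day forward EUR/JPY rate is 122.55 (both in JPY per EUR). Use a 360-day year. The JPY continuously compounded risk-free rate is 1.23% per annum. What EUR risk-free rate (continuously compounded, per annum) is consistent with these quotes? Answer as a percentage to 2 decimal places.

F = S·e^((r_JPY − r_EUR)T) ⇒ r_EUR = r_JPY − ln(F/S)/T
ln(122.55/124.62) = -0.016750; /(300/360) = -0.020100
r_EUR = 0.0123 + 0.020100 = 0.032400
r_EUR = 3.24%

3.24%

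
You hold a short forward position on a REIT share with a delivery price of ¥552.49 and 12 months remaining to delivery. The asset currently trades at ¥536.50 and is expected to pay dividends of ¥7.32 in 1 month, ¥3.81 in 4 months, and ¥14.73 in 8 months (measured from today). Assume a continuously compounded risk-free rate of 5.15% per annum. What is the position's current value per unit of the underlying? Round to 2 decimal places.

¥13.52

PV(remaining dividends) I = 7.32·e^(−0.0515·1/12) + 3.81·e^(−0.0515·4/12) + 14.73·e^(−0.0515·8/12) = 25.2667
Current forward F = (S − I)·e^(rT) = (536.50 − 25.2667)·e^(0.0515·12/12) = 511.2333 × 1.052849 = 538.2515
Value (long) = (F − K)·e^(−rT) = (538.2515 − 552.49) × 0.949804 = -13.5238
Short position value = −(long value) = ¥13.52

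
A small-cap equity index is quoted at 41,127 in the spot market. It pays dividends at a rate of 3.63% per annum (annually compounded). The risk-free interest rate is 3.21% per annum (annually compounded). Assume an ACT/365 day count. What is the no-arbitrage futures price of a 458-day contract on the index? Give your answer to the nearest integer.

F = S · (1+r)^T / (1+q)^T
= 41127 × 1.040442 / 1.045758 = 41127 × 0.994917
F = 40,918

40,918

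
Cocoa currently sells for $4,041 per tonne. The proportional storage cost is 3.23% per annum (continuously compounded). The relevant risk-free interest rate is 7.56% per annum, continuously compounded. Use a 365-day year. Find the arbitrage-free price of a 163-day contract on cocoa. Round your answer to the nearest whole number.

Net carry = r + u − y = 0.0756 + 0.0323 − 0.0000 = 0.1079
F = S·e^((r+u−y)T) = 4041 · e^(0.1079 × 163/365) = 4041 · e^0.048185
= 4041 × 1.049365 = $4,240 per tonne

$4,240 per tonne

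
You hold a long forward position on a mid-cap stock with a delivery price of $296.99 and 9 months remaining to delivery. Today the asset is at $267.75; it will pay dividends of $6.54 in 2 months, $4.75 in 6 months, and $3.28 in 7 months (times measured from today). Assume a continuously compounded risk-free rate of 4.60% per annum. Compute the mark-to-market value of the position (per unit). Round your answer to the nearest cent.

PV(remaining dividends) I = 6.54·e^(−0.0460·2/12) + 4.75·e^(−0.0460·6/12) + 3.28·e^(−0.0460·7/12) = 14.3252
Current forward F = (S − I)·e^(rT) = (267.75 − 14.3252)·e^(0.0460·9/12) = 253.4248 × 1.035102 = 262.3205
Value (long) = (F − K)·e^(−rT) = (262.3205 − 296.99) × 0.966088 = -33.4938
Value = -$33.49

-$33.49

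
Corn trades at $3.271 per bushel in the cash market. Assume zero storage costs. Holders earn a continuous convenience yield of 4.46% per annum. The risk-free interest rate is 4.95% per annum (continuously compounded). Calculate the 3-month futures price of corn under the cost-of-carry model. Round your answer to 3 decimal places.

Net carry = r + u − y = 0.0495 + 0.0000 − 0.0446 = 0.0049
F = S·e^((r+u−y)T) = 3.271 · e^(0.0049 × 3/12) = 3.271 · e^0.001225
= 3.271 × 1.001226 = $3.275 per bushel

$3.275 per bushel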